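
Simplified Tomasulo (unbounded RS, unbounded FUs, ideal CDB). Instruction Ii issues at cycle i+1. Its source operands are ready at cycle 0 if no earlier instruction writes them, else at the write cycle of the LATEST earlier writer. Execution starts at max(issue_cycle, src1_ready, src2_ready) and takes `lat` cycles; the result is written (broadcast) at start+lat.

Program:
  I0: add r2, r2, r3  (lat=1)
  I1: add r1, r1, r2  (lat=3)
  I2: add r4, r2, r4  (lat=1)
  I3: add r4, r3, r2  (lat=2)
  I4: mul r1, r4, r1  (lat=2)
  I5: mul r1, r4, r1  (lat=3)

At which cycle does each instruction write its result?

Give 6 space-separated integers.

Answer: 2 5 4 6 8 11

Derivation:
I0 add r2: issue@1 deps=(None,None) exec_start@1 write@2
I1 add r1: issue@2 deps=(None,0) exec_start@2 write@5
I2 add r4: issue@3 deps=(0,None) exec_start@3 write@4
I3 add r4: issue@4 deps=(None,0) exec_start@4 write@6
I4 mul r1: issue@5 deps=(3,1) exec_start@6 write@8
I5 mul r1: issue@6 deps=(3,4) exec_start@8 write@11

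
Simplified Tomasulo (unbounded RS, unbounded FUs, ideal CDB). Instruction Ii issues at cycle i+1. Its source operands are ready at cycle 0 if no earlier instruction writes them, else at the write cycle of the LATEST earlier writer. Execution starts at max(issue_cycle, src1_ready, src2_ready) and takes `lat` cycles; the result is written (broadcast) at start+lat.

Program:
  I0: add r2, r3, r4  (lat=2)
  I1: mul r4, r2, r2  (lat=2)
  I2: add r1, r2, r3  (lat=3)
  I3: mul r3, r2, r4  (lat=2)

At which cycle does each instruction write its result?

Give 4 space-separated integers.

Answer: 3 5 6 7

Derivation:
I0 add r2: issue@1 deps=(None,None) exec_start@1 write@3
I1 mul r4: issue@2 deps=(0,0) exec_start@3 write@5
I2 add r1: issue@3 deps=(0,None) exec_start@3 write@6
I3 mul r3: issue@4 deps=(0,1) exec_start@5 write@7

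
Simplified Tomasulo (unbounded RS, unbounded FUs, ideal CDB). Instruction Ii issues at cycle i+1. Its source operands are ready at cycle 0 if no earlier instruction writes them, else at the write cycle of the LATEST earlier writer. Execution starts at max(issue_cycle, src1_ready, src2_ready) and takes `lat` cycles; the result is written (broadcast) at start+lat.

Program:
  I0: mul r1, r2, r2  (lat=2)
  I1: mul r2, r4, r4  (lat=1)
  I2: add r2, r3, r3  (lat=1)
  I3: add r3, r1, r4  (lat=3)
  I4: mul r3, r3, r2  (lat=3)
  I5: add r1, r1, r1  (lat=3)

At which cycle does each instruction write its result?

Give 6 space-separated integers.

Answer: 3 3 4 7 10 9

Derivation:
I0 mul r1: issue@1 deps=(None,None) exec_start@1 write@3
I1 mul r2: issue@2 deps=(None,None) exec_start@2 write@3
I2 add r2: issue@3 deps=(None,None) exec_start@3 write@4
I3 add r3: issue@4 deps=(0,None) exec_start@4 write@7
I4 mul r3: issue@5 deps=(3,2) exec_start@7 write@10
I5 add r1: issue@6 deps=(0,0) exec_start@6 write@9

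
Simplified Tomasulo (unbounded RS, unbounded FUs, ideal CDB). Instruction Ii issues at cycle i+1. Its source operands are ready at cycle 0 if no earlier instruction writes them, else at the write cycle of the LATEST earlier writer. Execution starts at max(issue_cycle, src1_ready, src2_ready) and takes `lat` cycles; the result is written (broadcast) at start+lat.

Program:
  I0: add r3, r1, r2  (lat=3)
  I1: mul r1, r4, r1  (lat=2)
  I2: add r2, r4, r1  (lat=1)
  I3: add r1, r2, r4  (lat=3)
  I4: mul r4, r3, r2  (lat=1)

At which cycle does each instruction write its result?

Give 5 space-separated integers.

Answer: 4 4 5 8 6

Derivation:
I0 add r3: issue@1 deps=(None,None) exec_start@1 write@4
I1 mul r1: issue@2 deps=(None,None) exec_start@2 write@4
I2 add r2: issue@3 deps=(None,1) exec_start@4 write@5
I3 add r1: issue@4 deps=(2,None) exec_start@5 write@8
I4 mul r4: issue@5 deps=(0,2) exec_start@5 write@6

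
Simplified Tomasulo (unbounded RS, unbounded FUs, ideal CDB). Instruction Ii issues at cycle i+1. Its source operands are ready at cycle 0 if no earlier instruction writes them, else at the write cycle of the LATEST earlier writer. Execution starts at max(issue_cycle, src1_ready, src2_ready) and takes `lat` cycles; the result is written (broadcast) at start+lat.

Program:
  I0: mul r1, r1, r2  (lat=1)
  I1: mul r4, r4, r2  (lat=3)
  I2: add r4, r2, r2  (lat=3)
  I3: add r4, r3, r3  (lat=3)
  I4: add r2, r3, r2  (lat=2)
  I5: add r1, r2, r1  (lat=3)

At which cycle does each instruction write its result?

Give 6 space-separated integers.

Answer: 2 5 6 7 7 10

Derivation:
I0 mul r1: issue@1 deps=(None,None) exec_start@1 write@2
I1 mul r4: issue@2 deps=(None,None) exec_start@2 write@5
I2 add r4: issue@3 deps=(None,None) exec_start@3 write@6
I3 add r4: issue@4 deps=(None,None) exec_start@4 write@7
I4 add r2: issue@5 deps=(None,None) exec_start@5 write@7
I5 add r1: issue@6 deps=(4,0) exec_start@7 write@10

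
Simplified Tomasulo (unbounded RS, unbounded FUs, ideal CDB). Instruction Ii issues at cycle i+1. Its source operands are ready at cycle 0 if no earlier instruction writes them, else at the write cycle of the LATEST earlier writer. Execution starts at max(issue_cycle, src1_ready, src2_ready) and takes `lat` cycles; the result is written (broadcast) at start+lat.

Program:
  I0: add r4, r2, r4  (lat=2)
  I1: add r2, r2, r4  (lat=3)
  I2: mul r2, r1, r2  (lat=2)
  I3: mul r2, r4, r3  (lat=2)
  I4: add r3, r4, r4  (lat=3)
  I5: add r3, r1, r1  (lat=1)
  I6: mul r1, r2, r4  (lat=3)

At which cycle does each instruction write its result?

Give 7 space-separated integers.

Answer: 3 6 8 6 8 7 10

Derivation:
I0 add r4: issue@1 deps=(None,None) exec_start@1 write@3
I1 add r2: issue@2 deps=(None,0) exec_start@3 write@6
I2 mul r2: issue@3 deps=(None,1) exec_start@6 write@8
I3 mul r2: issue@4 deps=(0,None) exec_start@4 write@6
I4 add r3: issue@5 deps=(0,0) exec_start@5 write@8
I5 add r3: issue@6 deps=(None,None) exec_start@6 write@7
I6 mul r1: issue@7 deps=(3,0) exec_start@7 write@10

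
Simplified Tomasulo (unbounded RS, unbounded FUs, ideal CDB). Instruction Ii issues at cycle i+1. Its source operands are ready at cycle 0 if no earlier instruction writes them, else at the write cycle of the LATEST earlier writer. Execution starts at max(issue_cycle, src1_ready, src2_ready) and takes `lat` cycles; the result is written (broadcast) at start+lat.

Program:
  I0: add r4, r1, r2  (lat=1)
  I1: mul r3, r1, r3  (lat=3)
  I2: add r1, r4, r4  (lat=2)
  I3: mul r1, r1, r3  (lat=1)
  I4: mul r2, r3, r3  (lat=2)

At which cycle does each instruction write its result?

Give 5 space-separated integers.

Answer: 2 5 5 6 7

Derivation:
I0 add r4: issue@1 deps=(None,None) exec_start@1 write@2
I1 mul r3: issue@2 deps=(None,None) exec_start@2 write@5
I2 add r1: issue@3 deps=(0,0) exec_start@3 write@5
I3 mul r1: issue@4 deps=(2,1) exec_start@5 write@6
I4 mul r2: issue@5 deps=(1,1) exec_start@5 write@7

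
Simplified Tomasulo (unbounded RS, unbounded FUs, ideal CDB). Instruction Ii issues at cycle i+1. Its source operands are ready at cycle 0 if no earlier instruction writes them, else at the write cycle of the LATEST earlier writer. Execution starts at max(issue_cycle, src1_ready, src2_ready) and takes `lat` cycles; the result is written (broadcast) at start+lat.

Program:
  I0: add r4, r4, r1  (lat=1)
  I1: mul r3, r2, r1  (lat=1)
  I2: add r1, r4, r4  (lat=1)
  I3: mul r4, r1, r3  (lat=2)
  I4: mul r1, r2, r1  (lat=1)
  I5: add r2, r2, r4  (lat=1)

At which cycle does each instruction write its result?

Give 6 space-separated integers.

I0 add r4: issue@1 deps=(None,None) exec_start@1 write@2
I1 mul r3: issue@2 deps=(None,None) exec_start@2 write@3
I2 add r1: issue@3 deps=(0,0) exec_start@3 write@4
I3 mul r4: issue@4 deps=(2,1) exec_start@4 write@6
I4 mul r1: issue@5 deps=(None,2) exec_start@5 write@6
I5 add r2: issue@6 deps=(None,3) exec_start@6 write@7

Answer: 2 3 4 6 6 7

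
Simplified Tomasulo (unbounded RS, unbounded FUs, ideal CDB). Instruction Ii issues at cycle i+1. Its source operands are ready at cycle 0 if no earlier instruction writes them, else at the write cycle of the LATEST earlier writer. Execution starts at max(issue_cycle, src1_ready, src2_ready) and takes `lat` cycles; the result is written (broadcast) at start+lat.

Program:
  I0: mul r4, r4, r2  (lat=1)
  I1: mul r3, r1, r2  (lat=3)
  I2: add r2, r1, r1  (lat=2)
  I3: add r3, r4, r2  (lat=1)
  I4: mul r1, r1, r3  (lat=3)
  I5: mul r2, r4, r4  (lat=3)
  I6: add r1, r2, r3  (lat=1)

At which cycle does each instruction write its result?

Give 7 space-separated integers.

I0 mul r4: issue@1 deps=(None,None) exec_start@1 write@2
I1 mul r3: issue@2 deps=(None,None) exec_start@2 write@5
I2 add r2: issue@3 deps=(None,None) exec_start@3 write@5
I3 add r3: issue@4 deps=(0,2) exec_start@5 write@6
I4 mul r1: issue@5 deps=(None,3) exec_start@6 write@9
I5 mul r2: issue@6 deps=(0,0) exec_start@6 write@9
I6 add r1: issue@7 deps=(5,3) exec_start@9 write@10

Answer: 2 5 5 6 9 9 10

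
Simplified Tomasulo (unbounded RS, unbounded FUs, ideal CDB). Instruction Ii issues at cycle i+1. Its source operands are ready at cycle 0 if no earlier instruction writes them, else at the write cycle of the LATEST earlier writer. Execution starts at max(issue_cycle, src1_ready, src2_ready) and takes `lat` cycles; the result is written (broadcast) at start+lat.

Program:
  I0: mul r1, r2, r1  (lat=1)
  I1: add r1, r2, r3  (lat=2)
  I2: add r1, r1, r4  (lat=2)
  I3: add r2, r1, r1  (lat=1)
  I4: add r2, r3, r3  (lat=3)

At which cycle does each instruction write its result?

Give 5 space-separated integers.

I0 mul r1: issue@1 deps=(None,None) exec_start@1 write@2
I1 add r1: issue@2 deps=(None,None) exec_start@2 write@4
I2 add r1: issue@3 deps=(1,None) exec_start@4 write@6
I3 add r2: issue@4 deps=(2,2) exec_start@6 write@7
I4 add r2: issue@5 deps=(None,None) exec_start@5 write@8

Answer: 2 4 6 7 8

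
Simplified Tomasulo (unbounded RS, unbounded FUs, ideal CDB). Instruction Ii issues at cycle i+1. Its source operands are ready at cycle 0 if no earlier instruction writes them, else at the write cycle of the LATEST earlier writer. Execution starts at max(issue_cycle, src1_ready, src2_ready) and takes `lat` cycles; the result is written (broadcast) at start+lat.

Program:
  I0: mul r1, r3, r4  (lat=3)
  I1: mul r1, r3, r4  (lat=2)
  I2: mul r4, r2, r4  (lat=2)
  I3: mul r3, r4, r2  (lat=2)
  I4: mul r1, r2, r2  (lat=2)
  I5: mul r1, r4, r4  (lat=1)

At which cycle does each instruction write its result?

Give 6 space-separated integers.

I0 mul r1: issue@1 deps=(None,None) exec_start@1 write@4
I1 mul r1: issue@2 deps=(None,None) exec_start@2 write@4
I2 mul r4: issue@3 deps=(None,None) exec_start@3 write@5
I3 mul r3: issue@4 deps=(2,None) exec_start@5 write@7
I4 mul r1: issue@5 deps=(None,None) exec_start@5 write@7
I5 mul r1: issue@6 deps=(2,2) exec_start@6 write@7

Answer: 4 4 5 7 7 7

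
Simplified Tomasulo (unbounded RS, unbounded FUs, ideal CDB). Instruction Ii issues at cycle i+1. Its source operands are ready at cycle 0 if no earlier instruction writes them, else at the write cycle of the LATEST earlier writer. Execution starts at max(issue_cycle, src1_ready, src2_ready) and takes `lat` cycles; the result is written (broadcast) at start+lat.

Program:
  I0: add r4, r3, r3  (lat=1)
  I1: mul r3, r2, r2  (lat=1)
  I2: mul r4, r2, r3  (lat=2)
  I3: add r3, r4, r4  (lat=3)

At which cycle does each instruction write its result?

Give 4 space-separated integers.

I0 add r4: issue@1 deps=(None,None) exec_start@1 write@2
I1 mul r3: issue@2 deps=(None,None) exec_start@2 write@3
I2 mul r4: issue@3 deps=(None,1) exec_start@3 write@5
I3 add r3: issue@4 deps=(2,2) exec_start@5 write@8

Answer: 2 3 5 8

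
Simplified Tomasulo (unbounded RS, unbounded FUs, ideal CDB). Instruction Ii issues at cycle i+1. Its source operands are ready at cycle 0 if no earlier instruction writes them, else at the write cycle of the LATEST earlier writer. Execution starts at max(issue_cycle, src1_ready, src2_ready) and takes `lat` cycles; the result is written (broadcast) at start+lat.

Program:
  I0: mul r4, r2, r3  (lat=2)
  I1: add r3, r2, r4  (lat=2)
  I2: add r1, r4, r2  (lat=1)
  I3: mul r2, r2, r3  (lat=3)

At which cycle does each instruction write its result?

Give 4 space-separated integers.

Answer: 3 5 4 8

Derivation:
I0 mul r4: issue@1 deps=(None,None) exec_start@1 write@3
I1 add r3: issue@2 deps=(None,0) exec_start@3 write@5
I2 add r1: issue@3 deps=(0,None) exec_start@3 write@4
I3 mul r2: issue@4 deps=(None,1) exec_start@5 write@8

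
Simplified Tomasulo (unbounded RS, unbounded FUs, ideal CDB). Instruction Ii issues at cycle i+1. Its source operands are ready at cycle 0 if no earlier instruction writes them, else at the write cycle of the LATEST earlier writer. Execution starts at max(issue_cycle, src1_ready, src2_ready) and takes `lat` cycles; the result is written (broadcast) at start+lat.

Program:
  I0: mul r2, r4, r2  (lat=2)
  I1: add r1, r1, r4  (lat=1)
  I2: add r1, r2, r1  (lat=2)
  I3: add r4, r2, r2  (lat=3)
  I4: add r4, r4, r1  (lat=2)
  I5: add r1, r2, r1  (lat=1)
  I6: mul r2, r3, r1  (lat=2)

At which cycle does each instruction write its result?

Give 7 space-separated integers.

I0 mul r2: issue@1 deps=(None,None) exec_start@1 write@3
I1 add r1: issue@2 deps=(None,None) exec_start@2 write@3
I2 add r1: issue@3 deps=(0,1) exec_start@3 write@5
I3 add r4: issue@4 deps=(0,0) exec_start@4 write@7
I4 add r4: issue@5 deps=(3,2) exec_start@7 write@9
I5 add r1: issue@6 deps=(0,2) exec_start@6 write@7
I6 mul r2: issue@7 deps=(None,5) exec_start@7 write@9

Answer: 3 3 5 7 9 7 9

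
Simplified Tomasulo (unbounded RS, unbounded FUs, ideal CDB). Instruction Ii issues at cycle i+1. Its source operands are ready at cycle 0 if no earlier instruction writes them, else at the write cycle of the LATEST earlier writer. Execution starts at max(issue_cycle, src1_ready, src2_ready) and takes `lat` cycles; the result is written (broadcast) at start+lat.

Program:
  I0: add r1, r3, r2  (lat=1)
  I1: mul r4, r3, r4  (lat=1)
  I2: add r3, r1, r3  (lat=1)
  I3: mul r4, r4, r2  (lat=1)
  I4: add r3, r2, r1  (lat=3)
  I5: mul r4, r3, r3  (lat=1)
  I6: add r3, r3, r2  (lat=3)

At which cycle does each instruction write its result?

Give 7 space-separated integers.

Answer: 2 3 4 5 8 9 11

Derivation:
I0 add r1: issue@1 deps=(None,None) exec_start@1 write@2
I1 mul r4: issue@2 deps=(None,None) exec_start@2 write@3
I2 add r3: issue@3 deps=(0,None) exec_start@3 write@4
I3 mul r4: issue@4 deps=(1,None) exec_start@4 write@5
I4 add r3: issue@5 deps=(None,0) exec_start@5 write@8
I5 mul r4: issue@6 deps=(4,4) exec_start@8 write@9
I6 add r3: issue@7 deps=(4,None) exec_start@8 write@11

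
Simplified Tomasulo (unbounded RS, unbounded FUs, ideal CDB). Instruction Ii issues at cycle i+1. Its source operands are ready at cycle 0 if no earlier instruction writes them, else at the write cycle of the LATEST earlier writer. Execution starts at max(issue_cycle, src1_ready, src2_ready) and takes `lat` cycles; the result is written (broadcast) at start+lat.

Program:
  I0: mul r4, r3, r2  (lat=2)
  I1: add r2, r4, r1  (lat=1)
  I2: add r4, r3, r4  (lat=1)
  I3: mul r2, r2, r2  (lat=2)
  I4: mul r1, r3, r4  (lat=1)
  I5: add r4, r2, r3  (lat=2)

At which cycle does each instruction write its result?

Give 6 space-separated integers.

I0 mul r4: issue@1 deps=(None,None) exec_start@1 write@3
I1 add r2: issue@2 deps=(0,None) exec_start@3 write@4
I2 add r4: issue@3 deps=(None,0) exec_start@3 write@4
I3 mul r2: issue@4 deps=(1,1) exec_start@4 write@6
I4 mul r1: issue@5 deps=(None,2) exec_start@5 write@6
I5 add r4: issue@6 deps=(3,None) exec_start@6 write@8

Answer: 3 4 4 6 6 8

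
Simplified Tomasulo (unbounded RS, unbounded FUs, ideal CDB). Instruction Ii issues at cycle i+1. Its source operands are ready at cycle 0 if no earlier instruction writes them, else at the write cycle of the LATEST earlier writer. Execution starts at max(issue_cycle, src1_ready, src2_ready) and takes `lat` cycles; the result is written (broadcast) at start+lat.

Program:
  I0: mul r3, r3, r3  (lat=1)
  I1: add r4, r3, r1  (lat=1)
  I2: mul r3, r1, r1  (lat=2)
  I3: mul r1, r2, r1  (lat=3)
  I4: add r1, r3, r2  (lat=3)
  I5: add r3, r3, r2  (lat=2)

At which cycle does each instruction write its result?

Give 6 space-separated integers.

Answer: 2 3 5 7 8 8

Derivation:
I0 mul r3: issue@1 deps=(None,None) exec_start@1 write@2
I1 add r4: issue@2 deps=(0,None) exec_start@2 write@3
I2 mul r3: issue@3 deps=(None,None) exec_start@3 write@5
I3 mul r1: issue@4 deps=(None,None) exec_start@4 write@7
I4 add r1: issue@5 deps=(2,None) exec_start@5 write@8
I5 add r3: issue@6 deps=(2,None) exec_start@6 write@8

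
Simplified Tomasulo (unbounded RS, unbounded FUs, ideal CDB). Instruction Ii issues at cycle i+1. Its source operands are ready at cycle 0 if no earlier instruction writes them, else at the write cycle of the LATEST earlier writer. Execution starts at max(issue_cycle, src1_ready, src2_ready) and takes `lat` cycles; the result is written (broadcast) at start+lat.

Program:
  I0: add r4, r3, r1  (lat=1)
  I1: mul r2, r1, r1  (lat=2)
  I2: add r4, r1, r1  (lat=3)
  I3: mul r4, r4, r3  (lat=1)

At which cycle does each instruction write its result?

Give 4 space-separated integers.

Answer: 2 4 6 7

Derivation:
I0 add r4: issue@1 deps=(None,None) exec_start@1 write@2
I1 mul r2: issue@2 deps=(None,None) exec_start@2 write@4
I2 add r4: issue@3 deps=(None,None) exec_start@3 write@6
I3 mul r4: issue@4 deps=(2,None) exec_start@6 write@7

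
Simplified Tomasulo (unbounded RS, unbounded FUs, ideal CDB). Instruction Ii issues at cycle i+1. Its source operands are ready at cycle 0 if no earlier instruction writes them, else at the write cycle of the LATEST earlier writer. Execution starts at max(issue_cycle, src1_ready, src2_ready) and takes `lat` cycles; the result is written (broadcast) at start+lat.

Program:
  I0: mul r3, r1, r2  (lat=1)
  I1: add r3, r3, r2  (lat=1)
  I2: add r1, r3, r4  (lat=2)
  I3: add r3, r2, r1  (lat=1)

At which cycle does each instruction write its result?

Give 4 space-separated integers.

Answer: 2 3 5 6

Derivation:
I0 mul r3: issue@1 deps=(None,None) exec_start@1 write@2
I1 add r3: issue@2 deps=(0,None) exec_start@2 write@3
I2 add r1: issue@3 deps=(1,None) exec_start@3 write@5
I3 add r3: issue@4 deps=(None,2) exec_start@5 write@6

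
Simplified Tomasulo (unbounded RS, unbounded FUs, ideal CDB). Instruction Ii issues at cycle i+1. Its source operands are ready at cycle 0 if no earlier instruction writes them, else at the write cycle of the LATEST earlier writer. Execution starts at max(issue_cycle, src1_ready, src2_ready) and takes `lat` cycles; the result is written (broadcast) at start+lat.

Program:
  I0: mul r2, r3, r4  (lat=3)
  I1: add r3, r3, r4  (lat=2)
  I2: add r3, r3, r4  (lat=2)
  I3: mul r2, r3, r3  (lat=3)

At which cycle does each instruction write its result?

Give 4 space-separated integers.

I0 mul r2: issue@1 deps=(None,None) exec_start@1 write@4
I1 add r3: issue@2 deps=(None,None) exec_start@2 write@4
I2 add r3: issue@3 deps=(1,None) exec_start@4 write@6
I3 mul r2: issue@4 deps=(2,2) exec_start@6 write@9

Answer: 4 4 6 9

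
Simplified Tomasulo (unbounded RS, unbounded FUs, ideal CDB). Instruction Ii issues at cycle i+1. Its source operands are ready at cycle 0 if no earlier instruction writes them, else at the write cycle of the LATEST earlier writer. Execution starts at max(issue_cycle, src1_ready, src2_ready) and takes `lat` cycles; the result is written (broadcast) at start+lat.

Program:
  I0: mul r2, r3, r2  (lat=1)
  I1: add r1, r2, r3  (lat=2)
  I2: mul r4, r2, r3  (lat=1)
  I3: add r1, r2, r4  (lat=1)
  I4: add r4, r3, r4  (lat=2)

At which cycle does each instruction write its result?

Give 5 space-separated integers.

I0 mul r2: issue@1 deps=(None,None) exec_start@1 write@2
I1 add r1: issue@2 deps=(0,None) exec_start@2 write@4
I2 mul r4: issue@3 deps=(0,None) exec_start@3 write@4
I3 add r1: issue@4 deps=(0,2) exec_start@4 write@5
I4 add r4: issue@5 deps=(None,2) exec_start@5 write@7

Answer: 2 4 4 5 7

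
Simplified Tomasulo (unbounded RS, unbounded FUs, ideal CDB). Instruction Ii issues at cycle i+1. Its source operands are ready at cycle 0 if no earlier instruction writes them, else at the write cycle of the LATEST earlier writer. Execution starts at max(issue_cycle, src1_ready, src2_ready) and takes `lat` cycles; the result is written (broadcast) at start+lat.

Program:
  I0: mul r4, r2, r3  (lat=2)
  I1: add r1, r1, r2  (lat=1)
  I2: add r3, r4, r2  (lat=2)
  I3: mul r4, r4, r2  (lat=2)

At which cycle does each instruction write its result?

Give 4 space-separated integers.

I0 mul r4: issue@1 deps=(None,None) exec_start@1 write@3
I1 add r1: issue@2 deps=(None,None) exec_start@2 write@3
I2 add r3: issue@3 deps=(0,None) exec_start@3 write@5
I3 mul r4: issue@4 deps=(0,None) exec_start@4 write@6

Answer: 3 3 5 6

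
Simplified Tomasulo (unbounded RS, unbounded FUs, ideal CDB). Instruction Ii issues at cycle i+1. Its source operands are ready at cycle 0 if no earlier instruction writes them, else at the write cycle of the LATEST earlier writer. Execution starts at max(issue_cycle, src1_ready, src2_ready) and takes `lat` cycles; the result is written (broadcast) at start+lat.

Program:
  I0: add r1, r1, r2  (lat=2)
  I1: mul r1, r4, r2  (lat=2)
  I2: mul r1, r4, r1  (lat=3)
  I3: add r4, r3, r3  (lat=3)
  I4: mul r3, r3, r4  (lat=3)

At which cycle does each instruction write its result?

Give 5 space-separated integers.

Answer: 3 4 7 7 10

Derivation:
I0 add r1: issue@1 deps=(None,None) exec_start@1 write@3
I1 mul r1: issue@2 deps=(None,None) exec_start@2 write@4
I2 mul r1: issue@3 deps=(None,1) exec_start@4 write@7
I3 add r4: issue@4 deps=(None,None) exec_start@4 write@7
I4 mul r3: issue@5 deps=(None,3) exec_start@7 write@10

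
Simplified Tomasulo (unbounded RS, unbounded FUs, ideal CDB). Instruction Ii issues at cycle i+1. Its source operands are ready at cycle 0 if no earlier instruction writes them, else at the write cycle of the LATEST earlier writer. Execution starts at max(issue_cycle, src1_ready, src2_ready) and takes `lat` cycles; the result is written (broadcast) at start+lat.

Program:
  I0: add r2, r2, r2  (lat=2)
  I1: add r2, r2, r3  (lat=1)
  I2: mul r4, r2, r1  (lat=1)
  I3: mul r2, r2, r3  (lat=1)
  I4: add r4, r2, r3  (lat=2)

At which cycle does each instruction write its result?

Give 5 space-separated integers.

Answer: 3 4 5 5 7

Derivation:
I0 add r2: issue@1 deps=(None,None) exec_start@1 write@3
I1 add r2: issue@2 deps=(0,None) exec_start@3 write@4
I2 mul r4: issue@3 deps=(1,None) exec_start@4 write@5
I3 mul r2: issue@4 deps=(1,None) exec_start@4 write@5
I4 add r4: issue@5 deps=(3,None) exec_start@5 write@7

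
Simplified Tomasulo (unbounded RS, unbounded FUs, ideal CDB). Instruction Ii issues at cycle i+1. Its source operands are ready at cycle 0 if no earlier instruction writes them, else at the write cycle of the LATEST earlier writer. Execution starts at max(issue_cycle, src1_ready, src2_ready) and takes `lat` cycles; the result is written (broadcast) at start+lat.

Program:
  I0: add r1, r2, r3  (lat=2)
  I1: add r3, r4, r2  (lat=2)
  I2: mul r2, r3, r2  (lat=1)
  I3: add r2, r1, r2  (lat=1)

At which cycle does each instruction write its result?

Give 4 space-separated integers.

Answer: 3 4 5 6

Derivation:
I0 add r1: issue@1 deps=(None,None) exec_start@1 write@3
I1 add r3: issue@2 deps=(None,None) exec_start@2 write@4
I2 mul r2: issue@3 deps=(1,None) exec_start@4 write@5
I3 add r2: issue@4 deps=(0,2) exec_start@5 write@6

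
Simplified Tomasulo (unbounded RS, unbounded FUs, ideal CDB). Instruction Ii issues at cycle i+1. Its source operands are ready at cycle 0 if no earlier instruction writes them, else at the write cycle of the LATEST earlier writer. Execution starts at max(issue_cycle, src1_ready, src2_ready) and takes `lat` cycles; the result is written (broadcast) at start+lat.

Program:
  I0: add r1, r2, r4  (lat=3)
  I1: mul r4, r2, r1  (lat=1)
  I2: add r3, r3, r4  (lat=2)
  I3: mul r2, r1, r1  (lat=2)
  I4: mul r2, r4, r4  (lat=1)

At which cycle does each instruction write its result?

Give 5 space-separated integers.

I0 add r1: issue@1 deps=(None,None) exec_start@1 write@4
I1 mul r4: issue@2 deps=(None,0) exec_start@4 write@5
I2 add r3: issue@3 deps=(None,1) exec_start@5 write@7
I3 mul r2: issue@4 deps=(0,0) exec_start@4 write@6
I4 mul r2: issue@5 deps=(1,1) exec_start@5 write@6

Answer: 4 5 7 6 6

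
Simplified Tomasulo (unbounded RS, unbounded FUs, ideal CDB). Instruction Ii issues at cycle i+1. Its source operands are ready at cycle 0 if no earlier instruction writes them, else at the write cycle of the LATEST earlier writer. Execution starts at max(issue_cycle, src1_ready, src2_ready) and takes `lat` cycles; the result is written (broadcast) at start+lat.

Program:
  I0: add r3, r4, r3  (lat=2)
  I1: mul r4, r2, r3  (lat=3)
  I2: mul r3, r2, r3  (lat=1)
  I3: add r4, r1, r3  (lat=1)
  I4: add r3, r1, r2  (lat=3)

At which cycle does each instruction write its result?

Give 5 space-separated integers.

I0 add r3: issue@1 deps=(None,None) exec_start@1 write@3
I1 mul r4: issue@2 deps=(None,0) exec_start@3 write@6
I2 mul r3: issue@3 deps=(None,0) exec_start@3 write@4
I3 add r4: issue@4 deps=(None,2) exec_start@4 write@5
I4 add r3: issue@5 deps=(None,None) exec_start@5 write@8

Answer: 3 6 4 5 8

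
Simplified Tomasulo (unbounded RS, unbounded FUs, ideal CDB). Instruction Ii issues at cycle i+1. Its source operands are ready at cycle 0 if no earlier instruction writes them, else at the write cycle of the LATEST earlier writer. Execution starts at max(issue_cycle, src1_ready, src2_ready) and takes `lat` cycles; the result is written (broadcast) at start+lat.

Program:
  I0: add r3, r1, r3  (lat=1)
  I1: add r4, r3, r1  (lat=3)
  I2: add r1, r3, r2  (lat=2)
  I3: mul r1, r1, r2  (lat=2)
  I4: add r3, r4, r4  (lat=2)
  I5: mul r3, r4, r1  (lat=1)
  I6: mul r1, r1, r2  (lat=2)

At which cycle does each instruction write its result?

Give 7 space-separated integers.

I0 add r3: issue@1 deps=(None,None) exec_start@1 write@2
I1 add r4: issue@2 deps=(0,None) exec_start@2 write@5
I2 add r1: issue@3 deps=(0,None) exec_start@3 write@5
I3 mul r1: issue@4 deps=(2,None) exec_start@5 write@7
I4 add r3: issue@5 deps=(1,1) exec_start@5 write@7
I5 mul r3: issue@6 deps=(1,3) exec_start@7 write@8
I6 mul r1: issue@7 deps=(3,None) exec_start@7 write@9

Answer: 2 5 5 7 7 8 9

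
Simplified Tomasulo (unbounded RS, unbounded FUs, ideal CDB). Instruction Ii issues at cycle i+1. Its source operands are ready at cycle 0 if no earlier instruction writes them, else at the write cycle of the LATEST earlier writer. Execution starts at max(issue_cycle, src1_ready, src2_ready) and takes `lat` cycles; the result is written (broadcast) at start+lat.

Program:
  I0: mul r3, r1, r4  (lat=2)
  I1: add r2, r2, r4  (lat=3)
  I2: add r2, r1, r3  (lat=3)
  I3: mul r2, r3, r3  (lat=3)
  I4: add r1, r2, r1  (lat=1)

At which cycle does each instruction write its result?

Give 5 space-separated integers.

Answer: 3 5 6 7 8

Derivation:
I0 mul r3: issue@1 deps=(None,None) exec_start@1 write@3
I1 add r2: issue@2 deps=(None,None) exec_start@2 write@5
I2 add r2: issue@3 deps=(None,0) exec_start@3 write@6
I3 mul r2: issue@4 deps=(0,0) exec_start@4 write@7
I4 add r1: issue@5 deps=(3,None) exec_start@7 write@8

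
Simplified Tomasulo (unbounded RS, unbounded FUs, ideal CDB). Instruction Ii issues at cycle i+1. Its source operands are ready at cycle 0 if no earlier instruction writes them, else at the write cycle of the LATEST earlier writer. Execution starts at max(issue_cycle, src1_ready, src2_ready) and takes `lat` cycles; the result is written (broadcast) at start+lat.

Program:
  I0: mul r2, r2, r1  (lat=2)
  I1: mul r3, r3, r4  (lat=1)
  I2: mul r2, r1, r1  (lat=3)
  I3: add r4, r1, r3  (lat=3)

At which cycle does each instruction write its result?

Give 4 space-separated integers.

Answer: 3 3 6 7

Derivation:
I0 mul r2: issue@1 deps=(None,None) exec_start@1 write@3
I1 mul r3: issue@2 deps=(None,None) exec_start@2 write@3
I2 mul r2: issue@3 deps=(None,None) exec_start@3 write@6
I3 add r4: issue@4 deps=(None,1) exec_start@4 write@7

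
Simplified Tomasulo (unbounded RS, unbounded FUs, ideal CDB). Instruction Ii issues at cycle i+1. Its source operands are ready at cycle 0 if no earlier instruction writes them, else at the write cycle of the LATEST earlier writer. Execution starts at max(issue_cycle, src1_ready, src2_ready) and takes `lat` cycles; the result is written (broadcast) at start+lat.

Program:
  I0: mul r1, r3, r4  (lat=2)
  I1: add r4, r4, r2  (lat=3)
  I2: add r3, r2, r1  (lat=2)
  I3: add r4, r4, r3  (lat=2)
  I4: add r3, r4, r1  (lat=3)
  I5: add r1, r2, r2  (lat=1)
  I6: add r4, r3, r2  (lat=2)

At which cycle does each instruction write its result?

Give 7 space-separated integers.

Answer: 3 5 5 7 10 7 12

Derivation:
I0 mul r1: issue@1 deps=(None,None) exec_start@1 write@3
I1 add r4: issue@2 deps=(None,None) exec_start@2 write@5
I2 add r3: issue@3 deps=(None,0) exec_start@3 write@5
I3 add r4: issue@4 deps=(1,2) exec_start@5 write@7
I4 add r3: issue@5 deps=(3,0) exec_start@7 write@10
I5 add r1: issue@6 deps=(None,None) exec_start@6 write@7
I6 add r4: issue@7 deps=(4,None) exec_start@10 write@12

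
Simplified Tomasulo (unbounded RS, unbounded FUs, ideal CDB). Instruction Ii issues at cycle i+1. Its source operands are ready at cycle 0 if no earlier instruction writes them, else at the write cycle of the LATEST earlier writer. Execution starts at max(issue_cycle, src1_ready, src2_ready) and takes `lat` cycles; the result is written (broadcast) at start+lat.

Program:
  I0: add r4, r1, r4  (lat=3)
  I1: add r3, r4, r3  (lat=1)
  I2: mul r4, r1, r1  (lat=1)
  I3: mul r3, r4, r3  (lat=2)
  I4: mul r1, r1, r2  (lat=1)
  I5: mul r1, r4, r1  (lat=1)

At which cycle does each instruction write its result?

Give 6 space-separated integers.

I0 add r4: issue@1 deps=(None,None) exec_start@1 write@4
I1 add r3: issue@2 deps=(0,None) exec_start@4 write@5
I2 mul r4: issue@3 deps=(None,None) exec_start@3 write@4
I3 mul r3: issue@4 deps=(2,1) exec_start@5 write@7
I4 mul r1: issue@5 deps=(None,None) exec_start@5 write@6
I5 mul r1: issue@6 deps=(2,4) exec_start@6 write@7

Answer: 4 5 4 7 6 7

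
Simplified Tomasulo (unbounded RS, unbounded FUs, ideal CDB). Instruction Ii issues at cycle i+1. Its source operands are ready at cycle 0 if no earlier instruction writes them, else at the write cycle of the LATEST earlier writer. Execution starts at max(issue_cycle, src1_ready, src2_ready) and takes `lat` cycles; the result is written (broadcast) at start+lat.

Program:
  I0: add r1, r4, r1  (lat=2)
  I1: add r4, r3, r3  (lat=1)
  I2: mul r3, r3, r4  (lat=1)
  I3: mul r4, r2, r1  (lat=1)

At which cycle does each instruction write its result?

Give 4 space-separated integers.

Answer: 3 3 4 5

Derivation:
I0 add r1: issue@1 deps=(None,None) exec_start@1 write@3
I1 add r4: issue@2 deps=(None,None) exec_start@2 write@3
I2 mul r3: issue@3 deps=(None,1) exec_start@3 write@4
I3 mul r4: issue@4 deps=(None,0) exec_start@4 write@5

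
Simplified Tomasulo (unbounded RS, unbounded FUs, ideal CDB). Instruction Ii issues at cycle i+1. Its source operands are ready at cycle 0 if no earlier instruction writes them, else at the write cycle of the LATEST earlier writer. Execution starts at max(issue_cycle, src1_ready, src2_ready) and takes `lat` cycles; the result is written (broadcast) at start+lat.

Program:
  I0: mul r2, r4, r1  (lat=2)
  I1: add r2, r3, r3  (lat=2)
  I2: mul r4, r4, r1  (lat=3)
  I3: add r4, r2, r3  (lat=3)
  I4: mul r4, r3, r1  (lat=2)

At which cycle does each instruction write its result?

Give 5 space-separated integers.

I0 mul r2: issue@1 deps=(None,None) exec_start@1 write@3
I1 add r2: issue@2 deps=(None,None) exec_start@2 write@4
I2 mul r4: issue@3 deps=(None,None) exec_start@3 write@6
I3 add r4: issue@4 deps=(1,None) exec_start@4 write@7
I4 mul r4: issue@5 deps=(None,None) exec_start@5 write@7

Answer: 3 4 6 7 7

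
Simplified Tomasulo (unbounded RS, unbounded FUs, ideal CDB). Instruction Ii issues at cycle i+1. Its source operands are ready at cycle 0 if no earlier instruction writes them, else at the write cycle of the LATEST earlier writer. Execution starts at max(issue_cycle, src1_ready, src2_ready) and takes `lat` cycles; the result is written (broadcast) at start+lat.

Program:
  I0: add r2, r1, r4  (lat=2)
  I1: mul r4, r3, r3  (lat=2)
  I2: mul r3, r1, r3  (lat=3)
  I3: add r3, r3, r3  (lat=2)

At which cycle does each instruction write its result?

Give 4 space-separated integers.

I0 add r2: issue@1 deps=(None,None) exec_start@1 write@3
I1 mul r4: issue@2 deps=(None,None) exec_start@2 write@4
I2 mul r3: issue@3 deps=(None,None) exec_start@3 write@6
I3 add r3: issue@4 deps=(2,2) exec_start@6 write@8

Answer: 3 4 6 8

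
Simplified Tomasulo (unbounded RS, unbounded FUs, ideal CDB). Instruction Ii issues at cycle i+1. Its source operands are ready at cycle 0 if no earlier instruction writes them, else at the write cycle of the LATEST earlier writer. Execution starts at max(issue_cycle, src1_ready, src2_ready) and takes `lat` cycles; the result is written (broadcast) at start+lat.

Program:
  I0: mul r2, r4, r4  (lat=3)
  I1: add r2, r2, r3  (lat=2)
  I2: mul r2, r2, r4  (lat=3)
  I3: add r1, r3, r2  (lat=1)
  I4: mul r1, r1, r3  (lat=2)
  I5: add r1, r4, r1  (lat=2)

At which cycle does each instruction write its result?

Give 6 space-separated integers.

I0 mul r2: issue@1 deps=(None,None) exec_start@1 write@4
I1 add r2: issue@2 deps=(0,None) exec_start@4 write@6
I2 mul r2: issue@3 deps=(1,None) exec_start@6 write@9
I3 add r1: issue@4 deps=(None,2) exec_start@9 write@10
I4 mul r1: issue@5 deps=(3,None) exec_start@10 write@12
I5 add r1: issue@6 deps=(None,4) exec_start@12 write@14

Answer: 4 6 9 10 12 14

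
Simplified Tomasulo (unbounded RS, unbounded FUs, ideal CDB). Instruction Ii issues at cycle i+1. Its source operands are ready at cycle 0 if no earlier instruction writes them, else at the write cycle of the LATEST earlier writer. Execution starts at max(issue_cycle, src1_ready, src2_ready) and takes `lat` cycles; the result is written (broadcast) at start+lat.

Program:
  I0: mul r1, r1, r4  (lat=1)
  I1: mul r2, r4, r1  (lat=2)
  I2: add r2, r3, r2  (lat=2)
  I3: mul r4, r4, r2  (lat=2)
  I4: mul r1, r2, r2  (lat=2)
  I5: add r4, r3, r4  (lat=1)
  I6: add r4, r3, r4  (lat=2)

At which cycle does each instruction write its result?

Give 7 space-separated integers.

I0 mul r1: issue@1 deps=(None,None) exec_start@1 write@2
I1 mul r2: issue@2 deps=(None,0) exec_start@2 write@4
I2 add r2: issue@3 deps=(None,1) exec_start@4 write@6
I3 mul r4: issue@4 deps=(None,2) exec_start@6 write@8
I4 mul r1: issue@5 deps=(2,2) exec_start@6 write@8
I5 add r4: issue@6 deps=(None,3) exec_start@8 write@9
I6 add r4: issue@7 deps=(None,5) exec_start@9 write@11

Answer: 2 4 6 8 8 9 11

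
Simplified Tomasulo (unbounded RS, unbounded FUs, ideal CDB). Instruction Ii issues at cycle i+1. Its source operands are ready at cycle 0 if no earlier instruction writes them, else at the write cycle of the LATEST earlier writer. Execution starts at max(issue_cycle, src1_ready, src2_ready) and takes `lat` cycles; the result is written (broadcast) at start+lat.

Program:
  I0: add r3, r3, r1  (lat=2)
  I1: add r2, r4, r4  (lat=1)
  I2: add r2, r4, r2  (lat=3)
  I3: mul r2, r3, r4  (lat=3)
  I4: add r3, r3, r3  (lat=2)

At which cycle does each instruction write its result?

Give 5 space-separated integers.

Answer: 3 3 6 7 7

Derivation:
I0 add r3: issue@1 deps=(None,None) exec_start@1 write@3
I1 add r2: issue@2 deps=(None,None) exec_start@2 write@3
I2 add r2: issue@3 deps=(None,1) exec_start@3 write@6
I3 mul r2: issue@4 deps=(0,None) exec_start@4 write@7
I4 add r3: issue@5 deps=(0,0) exec_start@5 write@7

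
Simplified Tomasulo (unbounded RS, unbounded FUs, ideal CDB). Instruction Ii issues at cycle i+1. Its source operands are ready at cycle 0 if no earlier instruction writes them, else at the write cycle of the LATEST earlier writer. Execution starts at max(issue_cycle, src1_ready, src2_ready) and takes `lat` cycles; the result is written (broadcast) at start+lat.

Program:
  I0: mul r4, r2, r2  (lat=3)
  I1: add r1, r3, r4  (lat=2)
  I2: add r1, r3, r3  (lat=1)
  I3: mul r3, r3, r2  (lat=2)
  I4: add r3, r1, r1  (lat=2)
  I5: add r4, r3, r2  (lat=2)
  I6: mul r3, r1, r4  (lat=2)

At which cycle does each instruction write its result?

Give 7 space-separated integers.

Answer: 4 6 4 6 7 9 11

Derivation:
I0 mul r4: issue@1 deps=(None,None) exec_start@1 write@4
I1 add r1: issue@2 deps=(None,0) exec_start@4 write@6
I2 add r1: issue@3 deps=(None,None) exec_start@3 write@4
I3 mul r3: issue@4 deps=(None,None) exec_start@4 write@6
I4 add r3: issue@5 deps=(2,2) exec_start@5 write@7
I5 add r4: issue@6 deps=(4,None) exec_start@7 write@9
I6 mul r3: issue@7 deps=(2,5) exec_start@9 write@11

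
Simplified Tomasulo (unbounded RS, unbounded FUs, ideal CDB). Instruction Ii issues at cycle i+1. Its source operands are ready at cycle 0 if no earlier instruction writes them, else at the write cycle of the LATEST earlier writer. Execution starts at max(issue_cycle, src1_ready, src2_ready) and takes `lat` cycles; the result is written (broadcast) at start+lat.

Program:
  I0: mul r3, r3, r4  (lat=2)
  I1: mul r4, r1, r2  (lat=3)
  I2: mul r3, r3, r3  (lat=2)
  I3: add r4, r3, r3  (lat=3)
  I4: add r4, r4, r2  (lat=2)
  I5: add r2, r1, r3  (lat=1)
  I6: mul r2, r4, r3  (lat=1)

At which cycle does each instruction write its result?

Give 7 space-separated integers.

I0 mul r3: issue@1 deps=(None,None) exec_start@1 write@3
I1 mul r4: issue@2 deps=(None,None) exec_start@2 write@5
I2 mul r3: issue@3 deps=(0,0) exec_start@3 write@5
I3 add r4: issue@4 deps=(2,2) exec_start@5 write@8
I4 add r4: issue@5 deps=(3,None) exec_start@8 write@10
I5 add r2: issue@6 deps=(None,2) exec_start@6 write@7
I6 mul r2: issue@7 deps=(4,2) exec_start@10 write@11

Answer: 3 5 5 8 10 7 11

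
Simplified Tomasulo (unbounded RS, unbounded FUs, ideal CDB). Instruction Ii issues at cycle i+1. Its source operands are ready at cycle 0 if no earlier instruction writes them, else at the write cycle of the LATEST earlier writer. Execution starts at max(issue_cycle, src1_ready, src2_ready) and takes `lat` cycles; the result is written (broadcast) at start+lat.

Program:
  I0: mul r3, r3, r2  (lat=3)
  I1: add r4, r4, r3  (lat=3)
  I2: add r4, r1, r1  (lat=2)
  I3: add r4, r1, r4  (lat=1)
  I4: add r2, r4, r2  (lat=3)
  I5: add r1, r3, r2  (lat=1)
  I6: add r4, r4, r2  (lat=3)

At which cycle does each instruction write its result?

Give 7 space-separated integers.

Answer: 4 7 5 6 9 10 12

Derivation:
I0 mul r3: issue@1 deps=(None,None) exec_start@1 write@4
I1 add r4: issue@2 deps=(None,0) exec_start@4 write@7
I2 add r4: issue@3 deps=(None,None) exec_start@3 write@5
I3 add r4: issue@4 deps=(None,2) exec_start@5 write@6
I4 add r2: issue@5 deps=(3,None) exec_start@6 write@9
I5 add r1: issue@6 deps=(0,4) exec_start@9 write@10
I6 add r4: issue@7 deps=(3,4) exec_start@9 write@12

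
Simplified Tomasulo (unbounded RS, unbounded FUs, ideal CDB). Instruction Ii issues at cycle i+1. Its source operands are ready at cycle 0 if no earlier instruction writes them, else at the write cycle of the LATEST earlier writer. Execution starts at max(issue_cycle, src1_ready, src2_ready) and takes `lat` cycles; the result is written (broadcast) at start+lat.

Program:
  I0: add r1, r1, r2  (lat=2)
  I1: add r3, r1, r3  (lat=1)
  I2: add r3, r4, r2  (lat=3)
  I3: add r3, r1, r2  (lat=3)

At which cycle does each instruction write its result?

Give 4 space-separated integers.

Answer: 3 4 6 7

Derivation:
I0 add r1: issue@1 deps=(None,None) exec_start@1 write@3
I1 add r3: issue@2 deps=(0,None) exec_start@3 write@4
I2 add r3: issue@3 deps=(None,None) exec_start@3 write@6
I3 add r3: issue@4 deps=(0,None) exec_start@4 write@7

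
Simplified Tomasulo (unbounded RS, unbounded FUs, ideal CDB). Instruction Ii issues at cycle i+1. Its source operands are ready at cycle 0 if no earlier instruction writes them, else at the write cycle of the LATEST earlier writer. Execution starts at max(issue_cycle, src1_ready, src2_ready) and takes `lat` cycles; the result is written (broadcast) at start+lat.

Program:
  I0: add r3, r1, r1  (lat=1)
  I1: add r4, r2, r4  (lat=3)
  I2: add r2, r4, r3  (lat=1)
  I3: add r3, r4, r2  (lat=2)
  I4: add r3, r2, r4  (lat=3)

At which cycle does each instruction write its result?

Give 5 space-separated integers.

I0 add r3: issue@1 deps=(None,None) exec_start@1 write@2
I1 add r4: issue@2 deps=(None,None) exec_start@2 write@5
I2 add r2: issue@3 deps=(1,0) exec_start@5 write@6
I3 add r3: issue@4 deps=(1,2) exec_start@6 write@8
I4 add r3: issue@5 deps=(2,1) exec_start@6 write@9

Answer: 2 5 6 8 9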